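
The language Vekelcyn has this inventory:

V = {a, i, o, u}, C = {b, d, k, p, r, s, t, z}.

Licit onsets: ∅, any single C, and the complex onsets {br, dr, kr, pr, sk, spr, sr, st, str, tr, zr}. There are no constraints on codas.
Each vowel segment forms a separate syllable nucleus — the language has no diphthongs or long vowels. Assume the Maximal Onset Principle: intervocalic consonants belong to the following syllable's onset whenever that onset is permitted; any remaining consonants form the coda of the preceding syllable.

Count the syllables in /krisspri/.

2

Vowels present: i, i; each is a nucleus, giving 2 syllables.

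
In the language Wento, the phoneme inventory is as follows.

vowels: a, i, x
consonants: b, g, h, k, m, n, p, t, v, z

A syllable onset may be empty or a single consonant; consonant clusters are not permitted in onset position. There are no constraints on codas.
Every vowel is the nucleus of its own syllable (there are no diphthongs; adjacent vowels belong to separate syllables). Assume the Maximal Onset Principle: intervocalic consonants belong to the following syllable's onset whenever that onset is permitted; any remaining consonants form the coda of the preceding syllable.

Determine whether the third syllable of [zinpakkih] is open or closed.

Vowels present: i, a, i; each is a nucleus, giving 3 syllables.
/i…a/ gap (V1→V2): /np/ — longest licit onset from the right is /p/, leaving /n/ as coda.
/a…i/ gap (V2→V3): /kk/; trying suffixes from longest down, /k/ is the first permitted one, so coda /k/ | onset /k/.
Putting it together: zin.pak.kih.
Syllable 3 is /kih/ with coda /h/, so it is closed.

closed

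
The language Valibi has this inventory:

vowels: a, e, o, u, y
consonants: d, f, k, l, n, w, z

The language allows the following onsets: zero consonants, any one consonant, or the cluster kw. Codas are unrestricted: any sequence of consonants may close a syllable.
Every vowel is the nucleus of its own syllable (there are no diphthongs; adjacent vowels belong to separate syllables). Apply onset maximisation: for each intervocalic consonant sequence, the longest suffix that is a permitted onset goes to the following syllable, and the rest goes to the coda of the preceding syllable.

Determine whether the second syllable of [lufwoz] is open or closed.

Nuclei (vowels): u, o → 2 syllables.
V1 /u/ – V2 /o/: cluster /fw/ — the longest permitted-onset suffix is /w/; onset = /w/, preceding coda = /f/.
Syllabification: luf.woz.
Syllable 2 is /woz/ with coda /z/, so it is closed.

closed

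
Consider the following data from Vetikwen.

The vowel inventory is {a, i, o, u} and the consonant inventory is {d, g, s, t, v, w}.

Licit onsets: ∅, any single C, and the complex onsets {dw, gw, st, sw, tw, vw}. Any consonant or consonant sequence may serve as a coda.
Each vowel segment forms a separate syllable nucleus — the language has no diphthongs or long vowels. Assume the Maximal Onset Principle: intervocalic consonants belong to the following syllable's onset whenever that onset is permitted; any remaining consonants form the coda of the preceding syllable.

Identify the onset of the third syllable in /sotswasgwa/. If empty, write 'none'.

gw

Nuclei (vowels): o, a, a → 3 syllables.
/o…a/ gap (V1→V2): /tsw/; trying suffixes from longest down, /sw/ is the first permitted one, so coda /t/ | onset /sw/.
/a…a/ gap (V2→V3): /sgw/ splits as /s/ + /gw/ (/gw/ is the longest suffix that is a licit onset).
Result: sot.swas.gwa.
Syllable 3 is /gwa/: onset /gw/, nucleus /a/, coda ∅.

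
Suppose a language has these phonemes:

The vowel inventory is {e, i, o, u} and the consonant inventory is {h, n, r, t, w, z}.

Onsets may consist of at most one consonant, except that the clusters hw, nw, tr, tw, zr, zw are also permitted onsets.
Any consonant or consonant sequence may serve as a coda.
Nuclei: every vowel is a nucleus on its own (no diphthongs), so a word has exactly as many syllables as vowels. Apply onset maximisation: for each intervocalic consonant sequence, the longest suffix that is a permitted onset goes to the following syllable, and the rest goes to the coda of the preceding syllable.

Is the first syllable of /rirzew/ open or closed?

Vowels present: i, e; each is a nucleus, giving 2 syllables.
Between /i/ (V1) and /e/ (V2): /rz/ splits as /r/ + /z/ (/z/ is the longest suffix that is a licit onset).
So the parse is rir.zew.
Syllable 1 is /rir/ with coda /r/, so it is closed.

closed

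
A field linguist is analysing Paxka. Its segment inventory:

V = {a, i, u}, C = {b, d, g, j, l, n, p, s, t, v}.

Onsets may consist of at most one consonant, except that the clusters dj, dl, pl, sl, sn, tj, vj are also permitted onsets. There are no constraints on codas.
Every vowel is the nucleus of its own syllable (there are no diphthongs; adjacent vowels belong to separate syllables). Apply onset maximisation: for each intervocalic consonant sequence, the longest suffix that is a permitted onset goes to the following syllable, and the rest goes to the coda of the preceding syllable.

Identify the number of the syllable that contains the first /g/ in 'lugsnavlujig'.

1

Nuclei (vowels): u, a, u, i → 4 syllables.
Between /u/ (V1) and /a/ (V2): /gsn/ — longest licit onset from the right is /sn/, leaving /g/ as coda.
Between /a/ (V2) and /u/ (V3): /vl/ — longest licit onset from the right is /l/, leaving /v/ as coda.
Between /u/ (V3) and /i/ (V4): just /j/ — single C goes to the following onset.
Putting it together: lug.snav.lu.jig.
The first /g/ is in the coda of syllable 1 (/lug/).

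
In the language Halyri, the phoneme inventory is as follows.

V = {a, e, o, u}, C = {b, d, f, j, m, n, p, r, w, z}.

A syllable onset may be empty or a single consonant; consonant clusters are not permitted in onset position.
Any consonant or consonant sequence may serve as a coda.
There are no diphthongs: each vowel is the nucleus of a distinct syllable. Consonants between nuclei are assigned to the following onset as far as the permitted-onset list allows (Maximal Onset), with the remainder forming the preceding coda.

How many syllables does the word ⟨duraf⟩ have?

2

Nuclei (vowels): u, a → 2 syllables.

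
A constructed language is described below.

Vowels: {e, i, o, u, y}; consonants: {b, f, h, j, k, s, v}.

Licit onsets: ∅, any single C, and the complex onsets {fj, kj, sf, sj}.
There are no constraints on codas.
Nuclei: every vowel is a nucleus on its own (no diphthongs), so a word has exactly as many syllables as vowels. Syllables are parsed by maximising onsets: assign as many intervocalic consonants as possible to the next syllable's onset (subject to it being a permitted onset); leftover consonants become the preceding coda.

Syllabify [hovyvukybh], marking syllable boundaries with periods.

Nuclei (vowels): o, y, u, y → 4 syllables.
Between /o/ (V1) and /y/ (V2): /v/ → onset of the next syllable (single consonants are always licit onsets).
Between /y/ (V2) and /u/ (V3): /v/ → onset of the next syllable (single consonants are always licit onsets).
Between /u/ (V3) and /y/ (V4): /k/ → onset of the next syllable (single consonants are always licit onsets).

ho.vy.vu.kybh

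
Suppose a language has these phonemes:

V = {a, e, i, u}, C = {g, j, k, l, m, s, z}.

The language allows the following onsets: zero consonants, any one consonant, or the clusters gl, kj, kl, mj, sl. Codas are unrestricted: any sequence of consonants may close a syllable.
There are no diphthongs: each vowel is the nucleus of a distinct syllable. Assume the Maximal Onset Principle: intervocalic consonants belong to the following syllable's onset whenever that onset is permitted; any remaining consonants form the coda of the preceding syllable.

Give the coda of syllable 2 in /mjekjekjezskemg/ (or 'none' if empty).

none

Vowels present: e, e, e, e; each is a nucleus, giving 4 syllables.
/e…e/ gap (V1→V2): cluster /kj/ — /kj/ is itself a permitted onset, so the whole cluster goes right; preceding coda = ∅.
/e…e/ gap (V2→V3): /kj/ — entire cluster is a permitted onset → onset /kj/, coda ∅.
/e…e/ gap (V3→V4): /zsk/ — longest licit onset from the right is /k/, leaving /zs/ as coda.
So the parse is mje.kje.kjezs.kemg.
Syllable 2 is /kje/: onset /kj/, nucleus /e/, coda ∅.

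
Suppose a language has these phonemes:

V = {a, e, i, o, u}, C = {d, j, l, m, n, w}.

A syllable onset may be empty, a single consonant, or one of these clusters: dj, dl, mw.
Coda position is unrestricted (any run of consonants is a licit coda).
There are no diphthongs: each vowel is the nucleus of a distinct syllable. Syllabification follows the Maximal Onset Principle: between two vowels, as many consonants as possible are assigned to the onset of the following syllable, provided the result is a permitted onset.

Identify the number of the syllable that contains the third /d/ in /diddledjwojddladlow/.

2

The vowels are i, e, o, a, o — 5 nuclei, so 5 syllables.
V1 /i/ – V2 /e/: /ddl/ — longest licit onset from the right is /dl/, leaving /d/ as coda.
V2 /e/ – V3 /o/: cluster /djw/ — the longest permitted-onset suffix is /w/; onset = /w/, preceding coda = /dj/.
V3 /o/ – V4 /a/: cluster /jddl/ — the longest permitted-onset suffix is /dl/; onset = /dl/, preceding coda = /jd/.
V4 /a/ – V5 /o/: /dl/ is a licit onset in full, so it all attaches to the next syllable.
So the parse is did.dledj.wojd.dla.dlow.
The third /d/ is in the onset of syllable 2 (/dledj/).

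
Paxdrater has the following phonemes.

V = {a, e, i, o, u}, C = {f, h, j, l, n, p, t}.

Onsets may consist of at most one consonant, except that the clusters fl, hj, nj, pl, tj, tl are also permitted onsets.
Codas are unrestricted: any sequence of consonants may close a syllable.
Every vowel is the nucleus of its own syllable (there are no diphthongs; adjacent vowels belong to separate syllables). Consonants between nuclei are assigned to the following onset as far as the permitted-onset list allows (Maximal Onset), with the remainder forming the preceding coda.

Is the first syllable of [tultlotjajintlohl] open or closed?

closed

Vowels present: u, o, a, i, o; each is a nucleus, giving 5 syllables.
V1 /u/ – V2 /o/: /ltl/ splits as /l/ + /tl/ (/tl/ is the longest suffix that is a licit onset).
V2 /o/ – V3 /a/: /tj/ — entire cluster is a permitted onset → onset /tj/, coda ∅.
V3 /a/ – V4 /i/: just /j/ — single C goes to the following onset.
V4 /i/ – V5 /o/: /ntl/; trying suffixes from longest down, /tl/ is the first permitted one, so coda /n/ | onset /tl/.
Syllabification: tul.tlo.tja.jin.tlohl.
Syllable 1 is /tul/ with coda /l/, so it is closed.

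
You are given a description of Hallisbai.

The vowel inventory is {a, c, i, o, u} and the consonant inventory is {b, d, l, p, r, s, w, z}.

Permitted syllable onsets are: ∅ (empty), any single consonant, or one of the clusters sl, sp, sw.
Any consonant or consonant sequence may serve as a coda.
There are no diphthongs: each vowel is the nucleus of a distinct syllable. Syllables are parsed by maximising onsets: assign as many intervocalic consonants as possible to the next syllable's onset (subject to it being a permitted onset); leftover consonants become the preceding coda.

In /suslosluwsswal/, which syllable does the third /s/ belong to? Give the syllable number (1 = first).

The vowels are u, o, u, a — 4 nuclei, so 4 syllables.
Between /u/ (V1) and /o/ (V2): /sl/ — entire cluster is a permitted onset → onset /sl/, coda ∅.
Between /o/ (V2) and /u/ (V3): /sl/ is a licit onset in full, so it all attaches to the next syllable.
Between /u/ (V3) and /a/ (V4): /wssw/ splits as /ws/ + /sw/ (/sw/ is the longest suffix that is a licit onset).
So the parse is su.slo.sluws.swal.
The third /s/ is in the onset of syllable 3 (/sluws/).

3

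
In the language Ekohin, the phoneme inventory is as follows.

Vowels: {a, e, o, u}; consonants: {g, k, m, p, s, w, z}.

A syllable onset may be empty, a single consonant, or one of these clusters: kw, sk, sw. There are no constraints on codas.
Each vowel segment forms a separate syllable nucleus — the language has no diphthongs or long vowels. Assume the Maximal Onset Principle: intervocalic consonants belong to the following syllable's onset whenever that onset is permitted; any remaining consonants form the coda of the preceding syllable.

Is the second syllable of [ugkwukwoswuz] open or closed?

Nuclei (vowels): u, u, o, u → 4 syllables.
/u…u/ gap (V1→V2): /gkw/; trying suffixes from longest down, /kw/ is the first permitted one, so coda /g/ | onset /kw/.
/u…o/ gap (V2→V3): cluster /kw/ — /kw/ is itself a permitted onset, so the whole cluster goes right; preceding coda = ∅.
/o…u/ gap (V3→V4): /sw/ — entire cluster is a permitted onset → onset /sw/, coda ∅.
Putting it together: ug.kwu.kwo.swuz.
Syllable 2 is /kwu/; it ends in its nucleus with no coda, so it is open.

open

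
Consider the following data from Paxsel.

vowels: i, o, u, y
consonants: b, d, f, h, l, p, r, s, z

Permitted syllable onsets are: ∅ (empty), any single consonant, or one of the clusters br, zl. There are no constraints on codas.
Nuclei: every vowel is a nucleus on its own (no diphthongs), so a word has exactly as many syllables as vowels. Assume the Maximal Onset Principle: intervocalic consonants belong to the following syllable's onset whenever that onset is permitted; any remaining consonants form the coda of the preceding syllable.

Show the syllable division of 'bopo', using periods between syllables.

bo.po

Vowels present: o, o; each is a nucleus, giving 2 syllables.
σ1/σ2 boundary: /p/ is a single consonant, so it becomes the next onset.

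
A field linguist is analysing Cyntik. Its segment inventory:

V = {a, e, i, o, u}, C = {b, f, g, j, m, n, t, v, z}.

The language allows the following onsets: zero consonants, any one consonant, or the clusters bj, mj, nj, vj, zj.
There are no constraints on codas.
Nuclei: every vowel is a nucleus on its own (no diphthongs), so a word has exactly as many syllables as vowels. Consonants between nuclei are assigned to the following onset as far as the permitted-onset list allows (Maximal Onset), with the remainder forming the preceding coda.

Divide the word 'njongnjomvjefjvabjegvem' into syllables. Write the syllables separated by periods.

njong.njom.vjefj.va.bjeg.vem

The vowels are o, o, e, a, e, e — 6 nuclei, so 6 syllables.
Between /o/ (V1) and /o/ (V2): /ngnj/ — longest licit onset from the right is /nj/, leaving /ng/ as coda.
Between /o/ (V2) and /e/ (V3): cluster /mvj/ — the longest permitted-onset suffix is /vj/; onset = /vj/, preceding coda = /m/.
Between /e/ (V3) and /a/ (V4): cluster /fjv/ — the longest permitted-onset suffix is /v/; onset = /v/, preceding coda = /fj/.
Between /a/ (V4) and /e/ (V5): cluster /bj/ — /bj/ is itself a permitted onset, so the whole cluster goes right; preceding coda = ∅.
Between /e/ (V5) and /e/ (V6): cluster /gv/ — the longest permitted-onset suffix is /v/; onset = /v/, preceding coda = /g/.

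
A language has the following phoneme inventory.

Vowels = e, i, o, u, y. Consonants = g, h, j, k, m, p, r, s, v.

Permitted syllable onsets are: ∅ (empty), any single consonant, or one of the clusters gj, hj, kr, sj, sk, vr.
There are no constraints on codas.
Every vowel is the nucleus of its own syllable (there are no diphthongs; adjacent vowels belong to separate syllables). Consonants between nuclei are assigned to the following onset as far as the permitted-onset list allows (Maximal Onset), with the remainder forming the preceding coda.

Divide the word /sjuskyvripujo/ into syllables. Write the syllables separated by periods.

sju.sky.vri.pu.jo

Vowels present: u, y, i, u, o; each is a nucleus, giving 5 syllables.
V1 /u/ – V2 /y/: cluster /sk/ — /sk/ is itself a permitted onset, so the whole cluster goes right; preceding coda = ∅.
V2 /y/ – V3 /i/: /vr/ — entire cluster is a permitted onset → onset /vr/, coda ∅.
V3 /i/ – V4 /u/: /p/ is a single consonant, so it becomes the next onset.
V4 /u/ – V5 /o/: just /j/ — single C goes to the following onset.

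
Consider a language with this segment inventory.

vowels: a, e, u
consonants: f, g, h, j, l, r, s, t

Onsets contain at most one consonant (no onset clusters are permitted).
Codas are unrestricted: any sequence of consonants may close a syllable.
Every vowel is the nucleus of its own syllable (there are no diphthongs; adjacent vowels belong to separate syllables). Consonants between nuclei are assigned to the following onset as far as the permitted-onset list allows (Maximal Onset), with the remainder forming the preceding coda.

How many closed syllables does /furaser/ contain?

1

The vowels are u, a, e — 3 nuclei, so 3 syllables.
Between /u/ (V1) and /a/ (V2): /r/ is a single consonant, so it becomes the next onset.
Between /a/ (V2) and /e/ (V3): /s/ is a single consonant, so it becomes the next onset.
So the parse is fu.ra.ser.
Classifying each syllable: /fu/ (open), /ra/ (open), /ser/ (closed).
Closed syllables: 1.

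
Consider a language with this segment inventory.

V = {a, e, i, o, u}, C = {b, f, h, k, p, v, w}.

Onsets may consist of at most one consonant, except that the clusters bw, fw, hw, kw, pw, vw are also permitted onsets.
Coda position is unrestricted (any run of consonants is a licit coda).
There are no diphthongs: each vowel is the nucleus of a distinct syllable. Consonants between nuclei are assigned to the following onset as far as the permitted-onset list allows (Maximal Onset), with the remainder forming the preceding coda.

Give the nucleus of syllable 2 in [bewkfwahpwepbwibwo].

Nuclei (vowels): e, a, e, i, o → 5 syllables.
The second nucleus (vowel 2 from the left) is /a/.

a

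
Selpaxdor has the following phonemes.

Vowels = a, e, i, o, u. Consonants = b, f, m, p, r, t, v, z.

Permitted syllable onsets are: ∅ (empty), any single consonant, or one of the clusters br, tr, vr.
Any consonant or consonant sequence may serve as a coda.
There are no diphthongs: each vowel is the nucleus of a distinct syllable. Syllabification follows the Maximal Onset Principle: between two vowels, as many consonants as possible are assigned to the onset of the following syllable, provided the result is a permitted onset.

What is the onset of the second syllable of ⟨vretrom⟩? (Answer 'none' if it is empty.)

The vowels are e, o — 2 nuclei, so 2 syllables.
Between /e/ (V1) and /o/ (V2): /tr/ is a licit onset in full, so it all attaches to the next syllable.
Result: vre.trom.
Syllable 2 is /trom/: onset /tr/, nucleus /o/, coda /m/.

tr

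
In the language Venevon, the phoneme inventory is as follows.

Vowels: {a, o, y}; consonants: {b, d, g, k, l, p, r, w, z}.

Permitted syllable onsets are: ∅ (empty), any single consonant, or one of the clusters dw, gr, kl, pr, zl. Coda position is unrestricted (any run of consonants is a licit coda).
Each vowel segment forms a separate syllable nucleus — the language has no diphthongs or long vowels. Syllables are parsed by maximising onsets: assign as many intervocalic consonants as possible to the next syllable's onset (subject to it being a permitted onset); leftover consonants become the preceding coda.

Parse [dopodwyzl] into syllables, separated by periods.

The vowels are o, o, y — 3 nuclei, so 3 syllables.
σ1/σ2 boundary: just /p/ — single C goes to the following onset.
σ2/σ3 boundary: cluster /dw/ — /dw/ is itself a permitted onset, so the whole cluster goes right; preceding coda = ∅.

do.po.dwyzl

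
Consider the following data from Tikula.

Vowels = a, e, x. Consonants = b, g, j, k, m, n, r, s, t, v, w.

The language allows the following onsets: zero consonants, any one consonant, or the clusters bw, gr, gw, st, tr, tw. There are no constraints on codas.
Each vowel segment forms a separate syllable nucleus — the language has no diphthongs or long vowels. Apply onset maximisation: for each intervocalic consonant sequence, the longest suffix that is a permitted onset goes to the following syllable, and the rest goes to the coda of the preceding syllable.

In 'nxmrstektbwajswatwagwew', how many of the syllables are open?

Vowels present: x, e, a, a, a, e; each is a nucleus, giving 6 syllables.
Between /x/ (V1) and /e/ (V2): /mrst/ — longest licit onset from the right is /st/, leaving /mr/ as coda.
Between /e/ (V2) and /a/ (V3): /ktbw/ splits as /kt/ + /bw/ (/bw/ is the longest suffix that is a licit onset).
Between /a/ (V3) and /a/ (V4): /jsw/ — longest licit onset from the right is /w/, leaving /js/ as coda.
Between /a/ (V4) and /a/ (V5): cluster /tw/ — /tw/ is itself a permitted onset, so the whole cluster goes right; preceding coda = ∅.
Between /a/ (V5) and /e/ (V6): cluster /gw/ — /gw/ is itself a permitted onset, so the whole cluster goes right; preceding coda = ∅.
Result: nxmr.stekt.bwajs.wa.twa.gwew.
Classifying each syllable: /nxmr/ (closed), /stekt/ (closed), /bwajs/ (closed), /wa/ (open), /twa/ (open), /gwew/ (closed).
Open syllables: 2.

2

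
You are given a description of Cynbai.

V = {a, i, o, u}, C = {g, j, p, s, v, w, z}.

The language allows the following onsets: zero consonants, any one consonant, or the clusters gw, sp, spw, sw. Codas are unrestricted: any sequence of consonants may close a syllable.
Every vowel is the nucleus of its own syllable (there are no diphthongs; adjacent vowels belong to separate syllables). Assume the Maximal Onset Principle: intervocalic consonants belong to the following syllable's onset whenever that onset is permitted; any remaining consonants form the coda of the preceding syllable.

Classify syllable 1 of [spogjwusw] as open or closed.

closed

Vowels present: o, u; each is a nucleus, giving 2 syllables.
σ1/σ2 boundary: /gjw/; trying suffixes from longest down, /w/ is the first permitted one, so coda /gj/ | onset /w/.
So the parse is spogj.wusw.
Syllable 1 is /spogj/ with coda /gj/, so it is closed.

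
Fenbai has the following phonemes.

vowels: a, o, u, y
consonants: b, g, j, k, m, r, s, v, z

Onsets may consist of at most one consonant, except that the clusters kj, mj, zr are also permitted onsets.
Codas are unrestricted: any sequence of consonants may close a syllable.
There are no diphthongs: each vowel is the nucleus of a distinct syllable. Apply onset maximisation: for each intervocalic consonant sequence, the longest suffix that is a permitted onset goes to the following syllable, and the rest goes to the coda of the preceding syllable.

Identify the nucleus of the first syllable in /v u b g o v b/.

u

Nuclei (vowels): u, o → 2 syllables.
The first nucleus (vowel 1 from the left) is /u/.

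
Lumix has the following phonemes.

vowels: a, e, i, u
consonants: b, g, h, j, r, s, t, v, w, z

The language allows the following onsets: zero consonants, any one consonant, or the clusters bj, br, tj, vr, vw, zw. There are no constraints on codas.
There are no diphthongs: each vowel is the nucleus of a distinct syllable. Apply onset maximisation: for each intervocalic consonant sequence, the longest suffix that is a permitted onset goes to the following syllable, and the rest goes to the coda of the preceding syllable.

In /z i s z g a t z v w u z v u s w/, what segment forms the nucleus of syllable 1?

i

Vowels present: i, a, u, u; each is a nucleus, giving 4 syllables.
The first nucleus (vowel 1 from the left) is /i/.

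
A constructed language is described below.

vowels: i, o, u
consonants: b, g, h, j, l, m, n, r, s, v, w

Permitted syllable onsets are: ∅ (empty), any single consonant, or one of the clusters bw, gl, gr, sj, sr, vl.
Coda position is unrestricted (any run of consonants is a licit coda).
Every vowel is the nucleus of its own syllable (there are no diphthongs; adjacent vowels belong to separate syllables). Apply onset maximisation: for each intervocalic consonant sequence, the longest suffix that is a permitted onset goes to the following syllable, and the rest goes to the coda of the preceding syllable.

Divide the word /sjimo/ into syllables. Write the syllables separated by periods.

sji.mo

Vowels present: i, o; each is a nucleus, giving 2 syllables.
σ1/σ2 boundary: /m/ → onset of the next syllable (single consonants are always licit onsets).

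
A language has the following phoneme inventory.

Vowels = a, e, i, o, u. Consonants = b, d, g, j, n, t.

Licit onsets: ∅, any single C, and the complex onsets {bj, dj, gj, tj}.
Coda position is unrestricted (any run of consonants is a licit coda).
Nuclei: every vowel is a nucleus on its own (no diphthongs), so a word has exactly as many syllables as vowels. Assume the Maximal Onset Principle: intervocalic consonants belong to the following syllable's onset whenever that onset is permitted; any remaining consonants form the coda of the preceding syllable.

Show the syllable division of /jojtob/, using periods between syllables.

joj.tob

Nuclei (vowels): o, o → 2 syllables.
σ1/σ2 boundary: /jt/ — longest licit onset from the right is /t/, leaving /j/ as coda.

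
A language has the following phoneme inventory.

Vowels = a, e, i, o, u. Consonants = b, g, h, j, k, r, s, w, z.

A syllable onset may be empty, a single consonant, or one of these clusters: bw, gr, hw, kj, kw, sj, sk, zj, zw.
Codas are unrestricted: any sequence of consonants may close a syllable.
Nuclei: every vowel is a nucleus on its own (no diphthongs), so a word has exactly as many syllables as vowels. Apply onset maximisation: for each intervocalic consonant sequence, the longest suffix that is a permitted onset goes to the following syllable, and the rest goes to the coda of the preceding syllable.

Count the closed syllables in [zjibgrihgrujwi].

3

Vowels present: i, i, u, i; each is a nucleus, giving 4 syllables.
Between /i/ (V1) and /i/ (V2): /bgr/ splits as /b/ + /gr/ (/gr/ is the longest suffix that is a licit onset).
Between /i/ (V2) and /u/ (V3): cluster /hgr/ — the longest permitted-onset suffix is /gr/; onset = /gr/, preceding coda = /h/.
Between /u/ (V3) and /i/ (V4): /jw/; trying suffixes from longest down, /w/ is the first permitted one, so coda /j/ | onset /w/.
So the parse is zjib.grih.gruj.wi.
Classifying each syllable: /zjib/ (closed), /grih/ (closed), /gruj/ (closed), /wi/ (open).
Closed syllables: 3.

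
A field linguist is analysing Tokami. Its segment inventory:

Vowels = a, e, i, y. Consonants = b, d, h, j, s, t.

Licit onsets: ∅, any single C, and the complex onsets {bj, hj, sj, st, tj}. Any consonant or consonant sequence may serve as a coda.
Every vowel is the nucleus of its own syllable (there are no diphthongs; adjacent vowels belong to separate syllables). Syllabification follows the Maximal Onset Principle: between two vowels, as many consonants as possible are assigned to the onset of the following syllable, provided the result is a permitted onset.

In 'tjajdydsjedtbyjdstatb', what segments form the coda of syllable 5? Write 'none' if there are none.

Vowels present: a, y, e, y, a; each is a nucleus, giving 5 syllables.
σ1/σ2 boundary: /jd/ splits as /j/ + /d/ (/d/ is the longest suffix that is a licit onset).
σ2/σ3 boundary: /dsj/ — longest licit onset from the right is /sj/, leaving /d/ as coda.
σ3/σ4 boundary: /dtb/ — longest licit onset from the right is /b/, leaving /dt/ as coda.
σ4/σ5 boundary: /jdst/; trying suffixes from longest down, /st/ is the first permitted one, so coda /jd/ | onset /st/.
Result: tjaj.dyd.sjedt.byjd.statb.
Syllable 5 is /statb/: onset /st/, nucleus /a/, coda /tb/.

tb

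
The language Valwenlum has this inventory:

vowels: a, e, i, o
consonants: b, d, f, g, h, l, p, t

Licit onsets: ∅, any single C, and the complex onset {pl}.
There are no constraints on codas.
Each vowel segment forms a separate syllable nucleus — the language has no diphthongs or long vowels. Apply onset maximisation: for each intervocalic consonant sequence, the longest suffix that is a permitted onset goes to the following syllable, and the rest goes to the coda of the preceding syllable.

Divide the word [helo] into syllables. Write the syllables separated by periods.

Nuclei (vowels): e, o → 2 syllables.
V1 /e/ – V2 /o/: just /l/ — single C goes to the following onset.

he.lo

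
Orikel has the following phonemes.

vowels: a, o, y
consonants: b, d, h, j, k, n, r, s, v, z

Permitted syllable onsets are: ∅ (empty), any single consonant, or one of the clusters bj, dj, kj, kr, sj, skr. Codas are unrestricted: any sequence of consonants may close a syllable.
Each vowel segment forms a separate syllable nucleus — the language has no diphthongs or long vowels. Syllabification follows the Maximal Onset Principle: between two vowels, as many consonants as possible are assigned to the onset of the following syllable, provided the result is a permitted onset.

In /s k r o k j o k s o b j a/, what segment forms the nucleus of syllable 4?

a

The vowels are o, o, o, a — 4 nuclei, so 4 syllables.
The fourth nucleus (vowel 4 from the left) is /a/.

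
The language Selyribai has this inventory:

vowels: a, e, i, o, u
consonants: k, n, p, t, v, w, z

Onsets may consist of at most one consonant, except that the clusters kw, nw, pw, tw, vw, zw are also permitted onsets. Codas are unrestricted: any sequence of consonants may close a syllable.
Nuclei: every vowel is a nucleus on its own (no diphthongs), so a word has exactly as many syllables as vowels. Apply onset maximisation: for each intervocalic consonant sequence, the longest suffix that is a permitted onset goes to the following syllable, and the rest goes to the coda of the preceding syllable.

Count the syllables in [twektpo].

2

Vowels present: e, o; each is a nucleus, giving 2 syllables.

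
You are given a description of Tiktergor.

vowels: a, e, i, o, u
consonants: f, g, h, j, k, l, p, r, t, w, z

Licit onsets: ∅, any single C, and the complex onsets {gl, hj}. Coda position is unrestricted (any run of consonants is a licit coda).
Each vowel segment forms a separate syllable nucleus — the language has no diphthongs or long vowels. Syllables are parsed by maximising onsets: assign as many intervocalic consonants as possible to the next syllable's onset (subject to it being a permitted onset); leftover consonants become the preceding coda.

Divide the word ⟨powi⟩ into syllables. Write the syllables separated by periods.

po.wi

Vowels present: o, i; each is a nucleus, giving 2 syllables.
/o…i/ gap (V1→V2): just /w/ — single C goes to the following onset.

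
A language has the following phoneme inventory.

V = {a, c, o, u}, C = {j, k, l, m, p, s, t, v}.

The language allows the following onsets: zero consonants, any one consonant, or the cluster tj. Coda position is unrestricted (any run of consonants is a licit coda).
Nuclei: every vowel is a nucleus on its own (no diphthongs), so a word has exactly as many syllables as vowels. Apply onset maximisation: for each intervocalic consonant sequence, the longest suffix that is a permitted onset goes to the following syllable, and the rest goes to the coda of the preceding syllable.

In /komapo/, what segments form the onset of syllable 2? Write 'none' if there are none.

m

Nuclei (vowels): o, a, o → 3 syllables.
Between /o/ (V1) and /a/ (V2): /m/ → onset of the next syllable (single consonants are always licit onsets).
Between /a/ (V2) and /o/ (V3): /p/ is a single consonant, so it becomes the next onset.
Syllabification: ko.ma.po.
Syllable 2 is /ma/: onset /m/, nucleus /a/, coda ∅.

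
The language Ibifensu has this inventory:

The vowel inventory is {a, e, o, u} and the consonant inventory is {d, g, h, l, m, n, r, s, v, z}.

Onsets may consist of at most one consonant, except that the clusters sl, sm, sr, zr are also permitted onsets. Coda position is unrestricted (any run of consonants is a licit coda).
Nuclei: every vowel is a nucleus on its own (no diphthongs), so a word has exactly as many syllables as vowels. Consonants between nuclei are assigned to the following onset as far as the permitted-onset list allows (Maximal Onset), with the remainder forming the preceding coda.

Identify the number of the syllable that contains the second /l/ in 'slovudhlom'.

3

Vowels present: o, u, o; each is a nucleus, giving 3 syllables.
V1 /o/ – V2 /u/: /v/ → onset of the next syllable (single consonants are always licit onsets).
V2 /u/ – V3 /o/: /dhl/ — longest licit onset from the right is /l/, leaving /dh/ as coda.
So the parse is slo.vudh.lom.
The second /l/ is in the onset of syllable 3 (/lom/).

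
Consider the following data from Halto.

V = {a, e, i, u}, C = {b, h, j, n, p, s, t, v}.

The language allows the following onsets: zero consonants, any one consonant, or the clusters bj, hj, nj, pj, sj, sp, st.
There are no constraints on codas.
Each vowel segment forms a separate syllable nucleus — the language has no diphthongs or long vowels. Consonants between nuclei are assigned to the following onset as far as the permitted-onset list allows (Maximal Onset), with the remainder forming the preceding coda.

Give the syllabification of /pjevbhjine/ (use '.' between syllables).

Vowels present: e, i, e; each is a nucleus, giving 3 syllables.
Between /e/ (V1) and /i/ (V2): /vbhj/ splits as /vb/ + /hj/ (/hj/ is the longest suffix that is a licit onset).
Between /i/ (V2) and /e/ (V3): /n/ is a single consonant, so it becomes the next onset.

pjevb.hji.ne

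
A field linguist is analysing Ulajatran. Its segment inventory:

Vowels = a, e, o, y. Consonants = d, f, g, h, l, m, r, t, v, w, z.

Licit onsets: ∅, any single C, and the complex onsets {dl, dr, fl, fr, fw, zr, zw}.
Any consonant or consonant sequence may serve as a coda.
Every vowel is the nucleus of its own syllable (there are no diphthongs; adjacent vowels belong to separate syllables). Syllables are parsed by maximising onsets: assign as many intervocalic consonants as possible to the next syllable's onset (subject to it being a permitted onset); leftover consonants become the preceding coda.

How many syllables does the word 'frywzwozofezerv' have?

5

Vowels present: y, o, o, e, e; each is a nucleus, giving 5 syllables.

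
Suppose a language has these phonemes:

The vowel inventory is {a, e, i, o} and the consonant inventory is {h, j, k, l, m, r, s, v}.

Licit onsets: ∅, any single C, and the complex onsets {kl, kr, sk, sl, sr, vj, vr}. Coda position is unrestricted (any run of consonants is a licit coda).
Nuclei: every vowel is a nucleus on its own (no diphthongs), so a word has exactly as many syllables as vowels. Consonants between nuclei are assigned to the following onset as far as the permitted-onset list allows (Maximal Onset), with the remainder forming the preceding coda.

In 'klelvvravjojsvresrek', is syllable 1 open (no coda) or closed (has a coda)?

The vowels are e, a, o, e, e — 5 nuclei, so 5 syllables.
/e…a/ gap (V1→V2): /lvvr/ — longest licit onset from the right is /vr/, leaving /lv/ as coda.
/a…o/ gap (V2→V3): cluster /vj/ — /vj/ is itself a permitted onset, so the whole cluster goes right; preceding coda = ∅.
/o…e/ gap (V3→V4): cluster /jsvr/ — the longest permitted-onset suffix is /vr/; onset = /vr/, preceding coda = /js/.
/e…e/ gap (V4→V5): cluster /sr/ — /sr/ is itself a permitted onset, so the whole cluster goes right; preceding coda = ∅.
Putting it together: klelv.vra.vjojs.vre.srek.
Syllable 1 is /klelv/ with coda /lv/, so it is closed.

closed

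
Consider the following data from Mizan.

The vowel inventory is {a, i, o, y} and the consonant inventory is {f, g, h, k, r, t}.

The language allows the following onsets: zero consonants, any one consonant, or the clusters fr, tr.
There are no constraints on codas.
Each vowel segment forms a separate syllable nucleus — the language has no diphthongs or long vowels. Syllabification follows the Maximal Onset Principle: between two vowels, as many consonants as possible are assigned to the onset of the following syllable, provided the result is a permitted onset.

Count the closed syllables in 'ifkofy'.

The vowels are i, o, y — 3 nuclei, so 3 syllables.
/i…o/ gap (V1→V2): cluster /fk/ — the longest permitted-onset suffix is /k/; onset = /k/, preceding coda = /f/.
/o…y/ gap (V2→V3): /f/ → onset of the next syllable (single consonants are always licit onsets).
Putting it together: if.ko.fy.
Classifying each syllable: /if/ (closed), /ko/ (open), /fy/ (open).
Closed syllables: 1.

1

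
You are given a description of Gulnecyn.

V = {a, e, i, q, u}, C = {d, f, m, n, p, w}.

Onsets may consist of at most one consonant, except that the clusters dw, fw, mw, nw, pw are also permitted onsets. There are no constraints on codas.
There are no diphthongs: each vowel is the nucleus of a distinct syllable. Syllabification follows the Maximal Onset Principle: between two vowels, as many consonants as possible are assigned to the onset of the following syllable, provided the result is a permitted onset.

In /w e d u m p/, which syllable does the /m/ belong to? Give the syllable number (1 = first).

2

Nuclei (vowels): e, u → 2 syllables.
σ1/σ2 boundary: just /d/ — single C goes to the following onset.
Putting it together: we.dump.
The /m/ is in the coda of syllable 2 (/dump/).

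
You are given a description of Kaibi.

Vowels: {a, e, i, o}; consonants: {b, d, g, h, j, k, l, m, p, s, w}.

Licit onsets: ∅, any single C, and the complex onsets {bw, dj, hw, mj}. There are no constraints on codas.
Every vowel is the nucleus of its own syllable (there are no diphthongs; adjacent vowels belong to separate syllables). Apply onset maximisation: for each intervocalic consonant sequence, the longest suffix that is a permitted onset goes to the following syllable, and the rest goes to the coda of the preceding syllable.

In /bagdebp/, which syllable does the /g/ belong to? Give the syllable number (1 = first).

Nuclei (vowels): a, e → 2 syllables.
V1 /a/ – V2 /e/: /gd/ — longest licit onset from the right is /d/, leaving /g/ as coda.
Syllabification: bag.debp.
The /g/ is in the coda of syllable 1 (/bag/).

1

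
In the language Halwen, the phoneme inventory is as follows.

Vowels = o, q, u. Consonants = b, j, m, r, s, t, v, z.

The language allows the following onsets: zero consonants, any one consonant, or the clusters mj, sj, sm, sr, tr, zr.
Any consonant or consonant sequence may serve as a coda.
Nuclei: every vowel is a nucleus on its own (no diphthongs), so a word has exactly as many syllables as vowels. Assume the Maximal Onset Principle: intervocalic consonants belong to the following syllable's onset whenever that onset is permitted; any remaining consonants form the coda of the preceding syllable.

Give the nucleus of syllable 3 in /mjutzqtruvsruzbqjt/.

u

Vowels present: u, q, u, u, q; each is a nucleus, giving 5 syllables.
The third nucleus (vowel 3 from the left) is /u/.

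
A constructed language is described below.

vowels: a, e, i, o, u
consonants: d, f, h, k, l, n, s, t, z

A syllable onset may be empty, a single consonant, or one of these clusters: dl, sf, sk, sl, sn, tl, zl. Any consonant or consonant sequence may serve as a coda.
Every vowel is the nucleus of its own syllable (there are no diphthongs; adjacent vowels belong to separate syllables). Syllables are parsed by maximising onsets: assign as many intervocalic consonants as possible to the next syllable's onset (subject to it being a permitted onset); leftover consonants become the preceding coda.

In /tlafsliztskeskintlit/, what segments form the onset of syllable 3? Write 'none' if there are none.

sk

The vowels are a, i, e, i, i — 5 nuclei, so 5 syllables.
V1 /a/ – V2 /i/: /fsl/ — longest licit onset from the right is /sl/, leaving /f/ as coda.
V2 /i/ – V3 /e/: /ztsk/ — longest licit onset from the right is /sk/, leaving /zt/ as coda.
V3 /e/ – V4 /i/: /sk/ — entire cluster is a permitted onset → onset /sk/, coda ∅.
V4 /i/ – V5 /i/: /ntl/; trying suffixes from longest down, /tl/ is the first permitted one, so coda /n/ | onset /tl/.
Result: tlaf.slizt.ske.skin.tlit.
Syllable 3 is /ske/: onset /sk/, nucleus /e/, coda ∅.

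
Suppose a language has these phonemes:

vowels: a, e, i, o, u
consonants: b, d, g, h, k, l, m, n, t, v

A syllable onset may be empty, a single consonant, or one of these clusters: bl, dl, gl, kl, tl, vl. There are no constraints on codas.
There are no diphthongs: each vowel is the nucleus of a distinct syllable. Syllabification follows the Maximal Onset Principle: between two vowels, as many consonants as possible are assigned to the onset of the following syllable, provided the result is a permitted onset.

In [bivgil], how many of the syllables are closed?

2

The vowels are i, i — 2 nuclei, so 2 syllables.
σ1/σ2 boundary: /vg/ — longest licit onset from the right is /g/, leaving /v/ as coda.
Result: biv.gil.
Classifying each syllable: /biv/ (closed), /gil/ (closed).
Closed syllables: 2.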